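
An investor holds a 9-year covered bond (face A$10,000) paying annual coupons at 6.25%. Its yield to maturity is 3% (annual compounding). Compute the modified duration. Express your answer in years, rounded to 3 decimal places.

Periodic yield y = 0.03. First find Macaulay duration:
  t   CF        PV=CF/(1+0.03)^t    t·PV
  1       625.00       606.7961       606.7961
  2       625.00       589.1224     1,178.2449
  3       625.00       571.9635     1,715.8906
  4       625.00       555.3044     2,221.2176
  5       625.00       539.1305     2,695.6525
  6       625.00       523.4277     3,140.5660
  7       625.00       508.1822     3,557.2754
  8       625.00       493.3808     3,947.0462
  9    10,625.00     8,143.1778    73,288.6000
  Σ                 12,530.4854    92,351.2892
P = 12,530.4854; Macaulay duration = 92,351.2892 / 12,530.4854 = 7.37013 years.
Modified duration = D_Mac / (1 + y) = 7.37013 / 1.03 = 7.15546 years.

7.155 years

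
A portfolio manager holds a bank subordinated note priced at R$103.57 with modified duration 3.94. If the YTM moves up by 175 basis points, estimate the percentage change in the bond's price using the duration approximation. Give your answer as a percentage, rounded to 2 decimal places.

Duration approximation: ΔP/P ≈ -D_mod · Δy = -3.94 × (+0.0175) = -0.068950.
As a percentage: -6.8950%.

-6.90%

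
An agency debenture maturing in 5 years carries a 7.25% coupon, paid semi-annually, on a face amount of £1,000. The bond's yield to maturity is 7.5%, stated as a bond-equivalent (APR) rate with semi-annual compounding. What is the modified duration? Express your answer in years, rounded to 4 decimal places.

4.1230 years

Periodic yield y = 0.0375. First find Macaulay duration:
  t   CF        PV=CF/(1+0.0375)^t    t·PV
  1        36.25        34.9398        34.9398
  2        36.25        33.6769        67.3538
  3        36.25        32.4596        97.3789
  4        36.25        31.2864       125.1456
  5        36.25        30.1556       150.7778
  6        36.25        29.0656       174.3936
  7        36.25        28.0150       196.1053
  8        36.25        27.0024       216.0196
  9        36.25        26.0265       234.2381
  10    1,036.25       717.1062     7,171.0622
  Σ                    989.7340     8,467.4147
P = 989.7340; Macaulay duration = 8,467.4147 / 989.7340 = 8.55524 half-year periods = 4.27762 years.
Modified duration = D_Mac / (1 + y) = 4.27762 / 1.0375 = 4.12301 years.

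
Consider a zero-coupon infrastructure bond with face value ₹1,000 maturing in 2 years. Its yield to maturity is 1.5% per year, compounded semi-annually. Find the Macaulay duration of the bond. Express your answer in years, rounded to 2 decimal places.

A zero-coupon bond has a single cash flow at maturity, so its Macaulay duration equals its maturity: 2 years.
(Equivalently: 4 semi-annual periods ÷ 2 = 2 years.)

2.00 years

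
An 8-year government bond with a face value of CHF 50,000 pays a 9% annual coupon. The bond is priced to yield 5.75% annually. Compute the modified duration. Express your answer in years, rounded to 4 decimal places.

5.8835 years

Periodic yield y = 0.0575. First find Macaulay duration:
  t   CF        PV=CF/(1+0.0575)^t    t·PV
  1     4,500.00     4,255.3191     4,255.3191
  2     4,500.00     4,023.9425     8,047.8849
  3     4,500.00     3,805.1465    11,415.4396
  4     4,500.00     3,598.2473    14,392.9892
  5     4,500.00     3,402.5979    17,012.9897
  6     4,500.00     3,217.5867    19,305.5202
  7     4,500.00     3,042.6352    21,298.4462
  8    54,500.00    34,846.0451   278,768.3605
  Σ                 60,191.5203   374,496.9494
P = 60,191.5203; Macaulay duration = 374,496.9494 / 60,191.5203 = 6.22176 years.
Modified duration = D_Mac / (1 + y) = 6.22176 / 1.0575 = 5.88346 years.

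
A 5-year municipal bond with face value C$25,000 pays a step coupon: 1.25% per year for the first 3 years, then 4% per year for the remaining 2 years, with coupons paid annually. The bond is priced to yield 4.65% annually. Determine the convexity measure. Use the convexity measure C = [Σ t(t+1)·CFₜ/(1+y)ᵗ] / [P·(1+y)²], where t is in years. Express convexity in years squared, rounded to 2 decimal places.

26.23

With y = 0.0465:
  t   CF        PV=CF/(1+0.0465)^t    t·PV        t(t+1)·PV
  1       312.50       298.6144       298.6144         597.2289
  2       312.50       285.3458       570.6917       1,712.0751
  3       312.50       272.6668       818.0005       3,272.0021
  4     1,000.00       833.7639     3,335.0555      16,675.2773
  5    26,000.00    20,714.6302   103,573.1510     621,438.9060
  Σ                 22,405.0212   108,595.5131     643,695.4893
P = 22,405.0212.
Convexity = Σ t(t+1)·PV / [P·(1+y)²] = 643,695.4893 / (22,405.0212 × 1.095162) = 26.23352.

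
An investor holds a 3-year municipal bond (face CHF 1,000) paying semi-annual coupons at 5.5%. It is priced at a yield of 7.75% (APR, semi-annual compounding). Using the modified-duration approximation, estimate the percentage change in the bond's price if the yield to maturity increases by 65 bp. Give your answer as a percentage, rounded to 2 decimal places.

-1.75%

Periodic yield y = 0.03875. Modified duration first:
  t   CF        PV=CF/(1+0.03875)^t    t·PV
  1        27.50        26.4741        26.4741
  2        27.50        25.4865        50.9730
  3        27.50        24.5358        73.6073
  4        27.50        23.6205        94.4819
  5        27.50        22.7393       113.6966
  6     1,027.50       817.9290     4,907.5740
  Σ                    940.7852     5,266.8070
P = 940.7852; D_Mac = 5.59831 half-year periods = 2.79915 yrs; D_mod = 2.79915/(1+0.03875) = 2.69473 yrs.
ΔP/P ≈ -D_mod · Δy = -2.69473 × (+0.0065) = -0.017516 = -1.7516%.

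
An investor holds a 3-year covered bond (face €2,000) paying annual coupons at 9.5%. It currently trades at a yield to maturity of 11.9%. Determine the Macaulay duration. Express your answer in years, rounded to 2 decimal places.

2.74 years

Periodic yield y = 0.119. Discount each cash flow and weight by its year:
  t   CF        PV=CF/(1+0.119)^t    t·PV
  1       190.00       169.7945       169.7945
  2       190.00       151.7377       303.4754
  3     2,190.00     1,562.9816     4,688.9447
  Σ                  1,884.5137     5,162.2145
Price P = Σ PV = 1,884.5137.
Macaulay duration = Σ(t·PV) / P = 5,162.2145 / 1,884.5137 = 2.73928 years.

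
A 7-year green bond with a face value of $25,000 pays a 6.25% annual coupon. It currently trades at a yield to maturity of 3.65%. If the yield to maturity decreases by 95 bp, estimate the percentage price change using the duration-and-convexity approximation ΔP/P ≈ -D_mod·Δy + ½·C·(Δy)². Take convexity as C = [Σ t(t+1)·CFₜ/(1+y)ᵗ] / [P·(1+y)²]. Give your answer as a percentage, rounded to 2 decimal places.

With y = 0.0365:
  t   CF        PV=CF/(1+0.0365)^t    t·PV        t(t+1)·PV
  1     1,562.50     1,507.4771     1,507.4771       3,014.9542
  2     1,562.50     1,454.3918     2,908.7836       8,726.3507
  3     1,562.50     1,403.1759     4,209.5276      16,838.1104
  4     1,562.50     1,353.7635     5,415.0540      27,075.2700
  5     1,562.50     1,306.0912     6,530.4559      39,182.7351
  6     1,562.50     1,260.0976     7,560.5857      52,924.0996
  7    26,562.50    20,667.3028   144,671.1196   1,157,368.9567
  Σ                 28,952.2998   172,803.0033   1,305,130.4767
P = 28,952.2998; D_Mac = 5.96854 yrs; D_mod = 5.75836 yrs; C = 41.95969.
Duration effect: -5.75836 × (-0.0095) = +0.054704
Convexity effect: 0.5 × 41.95969 × (-0.0095)² = +0.0018934
ΔP/P ≈ +0.054704 + 0.0018934 = +0.056598 = +5.6598%.

+5.66%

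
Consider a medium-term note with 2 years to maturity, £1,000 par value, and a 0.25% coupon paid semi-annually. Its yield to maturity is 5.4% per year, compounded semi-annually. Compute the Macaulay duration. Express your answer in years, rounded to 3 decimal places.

1.996 years

Periodic yield y = 0.027. Discount each cash flow and weight by its period:
  t   CF        PV=CF/(1+0.027)^t    t·PV
  1         1.25         1.2171         1.2171
  2         1.25         1.1851         2.3703
  3         1.25         1.1540         3.4619
  4     1,001.25       900.0378     3,600.1512
  Σ                    903.5941     3,607.2006
Price P = Σ PV = 903.5941.
Macaulay duration = Σ(t·PV) / P = 3,607.2006 / 903.5941 = 3.99206 half-year periods.
In years: 3.99206 / 2 = 1.99603 years.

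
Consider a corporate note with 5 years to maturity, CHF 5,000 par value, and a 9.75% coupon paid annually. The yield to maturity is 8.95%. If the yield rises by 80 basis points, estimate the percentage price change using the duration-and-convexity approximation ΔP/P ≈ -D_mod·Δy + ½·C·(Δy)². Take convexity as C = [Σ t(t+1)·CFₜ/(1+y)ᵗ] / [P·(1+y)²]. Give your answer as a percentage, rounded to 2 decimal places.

With y = 0.0895:
  t   CF        PV=CF/(1+0.0895)^t    t·PV        t(t+1)·PV
  1       487.50       447.4530       447.4530         894.9059
  2       487.50       410.6957       821.3914       2,464.1742
  3       487.50       376.9580     1,130.8739       4,523.4955
  4       487.50       345.9917     1,383.9668       6,919.8340
  5     5,487.50     3,574.6898    17,873.4490     107,240.6938
  Σ                  5,155.7881    21,657.1340     122,043.1034
P = 5,155.7881; D_Mac = 4.20055 yrs; D_mod = 3.85548 yrs; C = 19.94177.
Duration effect: -3.85548 × (+0.008) = -0.030844
Convexity effect: 0.5 × 19.94177 × (0.008)² = +0.0006381
ΔP/P ≈ -0.030844 + 0.0006381 = -0.030206 = -3.0206%.

-3.02%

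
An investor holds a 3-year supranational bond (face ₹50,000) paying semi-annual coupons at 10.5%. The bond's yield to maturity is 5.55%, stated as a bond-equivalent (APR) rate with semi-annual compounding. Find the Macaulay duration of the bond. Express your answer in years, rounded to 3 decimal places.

2.674 years

Periodic yield y = 0.02775. Discount each cash flow and weight by its period:
  t   CF        PV=CF/(1+0.02775)^t    t·PV
  1     2,625.00     2,554.1231     2,554.1231
  2     2,625.00     2,485.1599     4,970.3198
  3     2,625.00     2,418.0588     7,254.1763
  4     2,625.00     2,352.7694     9,411.0777
  5     2,625.00     2,289.2429    11,446.2146
  6    52,625.00    44,654.7021   267,928.2124
  Σ                 56,754.0562   303,564.1239
Price P = Σ PV = 56,754.0562.
Macaulay duration = Σ(t·PV) / P = 303,564.1239 / 56,754.0562 = 5.34877 half-year periods.
In years: 5.34877 / 2 = 2.67438 years.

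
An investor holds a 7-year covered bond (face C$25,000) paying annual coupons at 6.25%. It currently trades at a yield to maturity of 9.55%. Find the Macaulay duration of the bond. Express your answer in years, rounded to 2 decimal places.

Periodic yield y = 0.0955. Discount each cash flow and weight by its year:
  t   CF        PV=CF/(1+0.0955)^t    t·PV
  1     1,562.50     1,426.2894     1,426.2894
  2     1,562.50     1,301.9529     2,603.9057
  3     1,562.50     1,188.4554     3,565.3661
  4     1,562.50     1,084.8520     4,339.4080
  5     1,562.50       990.2802     4,951.4012
  6     1,562.50       903.9528     5,423.7166
  7    26,562.50    14,027.5645    98,192.9515
  Σ                 20,923.3471   120,503.0385
Price P = Σ PV = 20,923.3471.
Macaulay duration = Σ(t·PV) / P = 120,503.0385 / 20,923.3471 = 5.75926 years.

5.76 years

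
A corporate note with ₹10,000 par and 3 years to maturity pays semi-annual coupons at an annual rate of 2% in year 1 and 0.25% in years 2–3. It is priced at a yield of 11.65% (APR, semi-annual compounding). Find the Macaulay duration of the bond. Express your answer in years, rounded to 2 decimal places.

Periodic yield y = 0.05825. Discount each cash flow and weight by its period:
  t   CF        PV=CF/(1+0.05825)^t    t·PV
  1       100.00        94.4956        94.4956
  2       100.00        89.2942       178.5885
  3        12.50        10.5474        31.6422
  4        12.50         9.9668        39.8673
  5        12.50         9.4182        47.0911
  6    10,012.50     7,128.7415    42,772.4489
  Σ                  7,342.4638    43,164.1336
Price P = Σ PV = 7,342.4638.
Macaulay duration = Σ(t·PV) / P = 43,164.1336 / 7,342.4638 = 5.87870 half-year periods.
In years: 5.87870 / 2 = 2.93935 years.

2.94 years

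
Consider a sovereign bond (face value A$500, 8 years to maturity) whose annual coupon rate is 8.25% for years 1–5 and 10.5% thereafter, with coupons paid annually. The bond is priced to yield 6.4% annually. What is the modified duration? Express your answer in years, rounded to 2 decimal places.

5.91 years

Periodic yield y = 0.064. First find Macaulay duration:
  t   CF        PV=CF/(1+0.064)^t    t·PV
  1        41.25        38.7688        38.7688
  2        41.25        36.4368        72.8737
  3        41.25        34.2451       102.7354
  4        41.25        32.1853       128.7412
  5        41.25        30.2493       151.2467
  6        52.50        36.1834       217.1005
  7        52.50        34.0070       238.0488
  8       552.50       336.3561     2,690.8485
  Σ                    578.4319     3,640.3635
P = 578.4319; Macaulay duration = 3,640.3635 / 578.4319 = 6.29350 years.
Modified duration = D_Mac / (1 + y) = 6.29350 / 1.064 = 5.91495 years.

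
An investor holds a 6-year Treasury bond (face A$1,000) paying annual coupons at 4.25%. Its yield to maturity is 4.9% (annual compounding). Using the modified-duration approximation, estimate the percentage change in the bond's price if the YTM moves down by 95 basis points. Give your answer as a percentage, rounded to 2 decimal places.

Periodic yield y = 0.049. Modified duration first:
  t   CF        PV=CF/(1+0.049)^t    t·PV
  1        42.50        40.5148        40.5148
  2        42.50        38.6223        77.2446
  3        42.50        36.8182       110.4546
  4        42.50        35.0984       140.3935
  5        42.50        33.4589       167.2944
  6     1,042.50       782.3897     4,694.3383
  Σ                    966.9022     5,230.2402
P = 966.9022; D_Mac = 5.40928 yrs; D_mod = 5.40928/(1+0.049) = 5.15660 yrs.
ΔP/P ≈ -D_mod · Δy = -5.15660 × (-0.0095) = +0.048988 = +4.8988%.

+4.90%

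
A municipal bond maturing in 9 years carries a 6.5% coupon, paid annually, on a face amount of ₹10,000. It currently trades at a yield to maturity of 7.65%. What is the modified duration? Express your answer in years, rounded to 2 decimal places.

Periodic yield y = 0.0765. First find Macaulay duration:
  t   CF        PV=CF/(1+0.0765)^t    t·PV
  1       650.00       603.8086       603.8086
  2       650.00       560.8998     1,121.7996
  3       650.00       521.0402     1,563.1207
  4       650.00       484.0132     1,936.0529
  5       650.00       449.6175     2,248.0874
  6       650.00       417.6660     2,505.9962
  7       650.00       387.9852     2,715.8961
  8       650.00       360.4135     2,883.3082
  9    10,650.00     5,485.5894    49,370.3050
  Σ                  9,271.0335    64,948.3747
P = 9,271.0335; Macaulay duration = 64,948.3747 / 9,271.0335 = 7.00552 years.
Modified duration = D_Mac / (1 + y) = 7.00552 / 1.0765 = 6.50768 years.

6.51 years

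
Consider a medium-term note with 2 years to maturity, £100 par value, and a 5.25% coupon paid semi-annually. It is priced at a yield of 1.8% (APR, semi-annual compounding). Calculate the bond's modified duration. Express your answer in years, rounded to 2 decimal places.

1.91 years

Periodic yield y = 0.009. First find Macaulay duration:
  t   CF        PV=CF/(1+0.009)^t    t·PV
  1        2.625         2.6016         2.6016
  2        2.625         2.5784         5.1568
  3        2.625         2.5554         7.6661
  4      102.625        99.0122       396.0486
  Σ                    106.7475       411.4731
P = 106.7475; Macaulay duration = 411.4731 / 106.7475 = 3.85464 half-year periods = 1.92732 years.
Modified duration = D_Mac / (1 + y) = 1.92732 / 1.009 = 1.91013 years.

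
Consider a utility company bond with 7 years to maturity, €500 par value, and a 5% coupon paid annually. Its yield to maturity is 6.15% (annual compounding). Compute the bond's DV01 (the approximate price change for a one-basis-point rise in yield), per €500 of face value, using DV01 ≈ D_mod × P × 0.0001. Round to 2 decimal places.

Periodic yield y = 0.0615.
  t   CF        PV=CF/(1+0.0615)^t    t·PV
  1        25.00        23.5516        23.5516
  2        25.00        22.1871        44.3741
  3        25.00        20.9016        62.7049
  4        25.00        19.6906        78.7626
  5        25.00        18.5498        92.7492
  6        25.00        17.4751       104.8507
  7       525.00       345.7159     2,420.0111
  Σ                    468.0717     2,827.0041
P = 468.0717; D_Mac = 6.03968 yrs; D_mod = 5.68976 yrs.
DV01 ≈ 5.68976 × 468.0717 × 0.0001 = 0.266322.

€0.27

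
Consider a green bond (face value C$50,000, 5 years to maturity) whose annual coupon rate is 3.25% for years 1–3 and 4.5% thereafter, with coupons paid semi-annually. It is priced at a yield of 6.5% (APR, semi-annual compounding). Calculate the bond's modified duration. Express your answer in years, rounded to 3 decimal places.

4.469 years

Periodic yield y = 0.0325. First find Macaulay duration:
  t   CF        PV=CF/(1+0.0325)^t    t·PV
  1       812.50       786.9249       786.9249
  2       812.50       762.1549     1,524.3098
  3       812.50       738.1646     2,214.4937
  4       812.50       714.9294     2,859.7174
  5       812.50       692.4255     3,462.1276
  6       812.50       670.6300     4,023.7803
  7     1,125.00       899.3363     6,295.3538
  8     1,125.00       871.0278     6,968.2228
  9     1,125.00       843.6105     7,592.4946
  10   51,125.00    37,130.6642   371,306.6417
  Σ                 44,109.8681   407,034.0666
P = 44,109.8681; Macaulay duration = 407,034.0666 / 44,109.8681 = 9.22773 half-year periods = 4.61387 years.
Modified duration = D_Mac / (1 + y) = 4.61387 / 1.0325 = 4.46864 years.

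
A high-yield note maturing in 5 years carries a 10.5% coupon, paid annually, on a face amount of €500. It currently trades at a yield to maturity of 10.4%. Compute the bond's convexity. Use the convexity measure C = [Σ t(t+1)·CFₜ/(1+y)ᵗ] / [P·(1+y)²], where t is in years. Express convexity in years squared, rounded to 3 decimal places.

With y = 0.104:
  t   CF        PV=CF/(1+0.104)^t    t·PV        t(t+1)·PV
  1        52.50        47.5543        47.5543          95.1087
  2        52.50        43.0746        86.1492         258.4475
  3        52.50        39.0168       117.0505         468.2021
  4        52.50        35.3413       141.3654         706.8268
  5       552.50       336.8891     1,684.4453      10,106.6720
  Σ                    501.8762     2,076.5647      11,635.2571
P = 501.8762.
Convexity = Σ t(t+1)·PV / [P·(1+y)²] = 11,635.2571 / (501.8762 × 1.218816) = 19.02135.

19.021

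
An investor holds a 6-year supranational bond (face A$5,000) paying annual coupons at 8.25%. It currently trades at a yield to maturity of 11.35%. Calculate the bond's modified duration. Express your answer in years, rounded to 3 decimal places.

Periodic yield y = 0.1135. First find Macaulay duration:
  t   CF        PV=CF/(1+0.1135)^t    t·PV
  1       412.50       370.4535       370.4535
  2       412.50       332.6929       665.3858
  3       412.50       298.7812       896.3436
  4       412.50       268.3262     1,073.3048
  5       412.50       240.9755     1,204.8774
  6     5,412.50     2,839.5962    17,037.5770
  Σ                  4,350.8255    21,247.9421
P = 4,350.8255; Macaulay duration = 21,247.9421 / 4,350.8255 = 4.88366 years.
Modified duration = D_Mac / (1 + y) = 4.88366 / 1.1135 = 4.38586 years.

4.386 years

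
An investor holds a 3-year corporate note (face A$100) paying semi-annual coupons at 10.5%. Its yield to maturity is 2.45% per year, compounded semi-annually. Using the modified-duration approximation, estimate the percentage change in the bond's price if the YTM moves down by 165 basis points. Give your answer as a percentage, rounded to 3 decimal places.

Periodic yield y = 0.01225. Modified duration first:
  t   CF        PV=CF/(1+0.01225)^t    t·PV
  1         5.25         5.1865         5.1865
  2         5.25         5.1237        10.2474
  3         5.25         5.0617        15.1851
  4         5.25         5.0004        20.0018
  5         5.25         4.9399        24.6996
  6       105.25        97.8353       587.0115
  Σ                    123.1475       662.3319
P = 123.1475; D_Mac = 5.37836 half-year periods = 2.68918 yrs; D_mod = 2.68918/(1+0.01225) = 2.65664 yrs.
ΔP/P ≈ -D_mod · Δy = -2.65664 × (-0.0165) = +0.043835 = +4.3835%.

+4.383%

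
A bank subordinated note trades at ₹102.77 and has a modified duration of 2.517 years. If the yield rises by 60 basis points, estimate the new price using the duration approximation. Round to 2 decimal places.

Duration approximation: ΔP/P ≈ -D_mod · Δy = -2.517 × (+0.006) = -0.015102.
New price ≈ 102.77 × (1 - 0.015102) = 101.21796746.

₹101.22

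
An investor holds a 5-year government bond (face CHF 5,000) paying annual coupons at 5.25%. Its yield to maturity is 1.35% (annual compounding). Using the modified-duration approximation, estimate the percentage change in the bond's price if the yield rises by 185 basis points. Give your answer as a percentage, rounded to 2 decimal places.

-8.34%

Periodic yield y = 0.0135. Modified duration first:
  t   CF        PV=CF/(1+0.0135)^t    t·PV
  1       262.50       259.0035       259.0035
  2       262.50       255.5535       511.1070
  3       262.50       252.1495       756.4484
  4       262.50       248.7908       995.1632
  5     5,262.50     4,921.2264    24,606.1319
  Σ                  5,936.7236    27,127.8539
P = 5,936.7236; D_Mac = 4.56950 yrs; D_mod = 4.56950/(1+0.0135) = 4.50863 yrs.
ΔP/P ≈ -D_mod · Δy = -4.50863 × (+0.0185) = -0.083410 = -8.3410%.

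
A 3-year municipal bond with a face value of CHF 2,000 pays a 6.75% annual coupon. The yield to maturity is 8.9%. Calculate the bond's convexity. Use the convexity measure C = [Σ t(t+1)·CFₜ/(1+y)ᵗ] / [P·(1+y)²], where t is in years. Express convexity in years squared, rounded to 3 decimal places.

With y = 0.089:
  t   CF        PV=CF/(1+0.089)^t    t·PV        t(t+1)·PV
  1       135.00       123.9669       123.9669         247.9339
  2       135.00       113.8356       227.6712         683.0135
  3     2,135.00     1,653.1575     4,959.4726      19,837.8904
  Σ                  1,890.9600     5,311.1107      20,768.8377
P = 1,890.9600.
Convexity = Σ t(t+1)·PV / [P·(1+y)²] = 20,768.8377 / (1,890.9600 × 1.185921) = 9.26135.

9.261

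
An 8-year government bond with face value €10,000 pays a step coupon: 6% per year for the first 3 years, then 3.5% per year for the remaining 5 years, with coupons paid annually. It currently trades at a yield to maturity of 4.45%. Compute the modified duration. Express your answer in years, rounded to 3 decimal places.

Periodic yield y = 0.0445. First find Macaulay duration:
  t   CF        PV=CF/(1+0.0445)^t    t·PV
  1       600.00       574.4375       574.4375
  2       600.00       549.9641     1,099.9283
  3       600.00       526.5334     1,579.6002
  4       350.00       294.0589     1,176.2354
  5       350.00       281.5307     1,407.6537
  6       350.00       269.5364     1,617.2182
  7       350.00       258.0530     1,806.3711
  8    10,350.00     7,305.8844    58,447.0751
  Σ                 10,059.9984    67,708.5195
P = 10,059.9984; Macaulay duration = 67,708.5195 / 10,059.9984 = 6.73047 years.
Modified duration = D_Mac / (1 + y) = 6.73047 / 1.0445 = 6.44372 years.

6.444 years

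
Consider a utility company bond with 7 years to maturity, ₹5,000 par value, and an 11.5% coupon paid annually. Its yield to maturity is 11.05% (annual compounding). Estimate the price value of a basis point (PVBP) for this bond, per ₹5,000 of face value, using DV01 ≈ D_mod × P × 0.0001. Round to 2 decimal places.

₹2.39

Periodic yield y = 0.1105.
  t   CF        PV=CF/(1+0.1105)^t    t·PV
  1       575.00       517.7848       517.7848
  2       575.00       466.2627       932.5255
  3       575.00       419.8674     1,259.6022
  4       575.00       378.0886     1,512.3544
  5       575.00       340.4670     1,702.3350
  6       575.00       306.5889     1,839.5336
  7     5,575.00     2,676.7939    18,737.5572
  Σ                  5,105.8534    26,501.6927
P = 5,105.8534; D_Mac = 5.19045 yrs; D_mod = 4.67398 yrs.
DV01 ≈ 4.67398 × 5,105.8534 × 0.0001 = 2.386465.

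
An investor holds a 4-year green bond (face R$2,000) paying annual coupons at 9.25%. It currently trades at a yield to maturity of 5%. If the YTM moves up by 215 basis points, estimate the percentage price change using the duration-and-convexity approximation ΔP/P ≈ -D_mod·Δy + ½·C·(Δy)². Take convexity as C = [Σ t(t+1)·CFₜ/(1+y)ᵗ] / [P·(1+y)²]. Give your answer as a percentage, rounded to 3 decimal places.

-6.922%

With y = 0.05:
  t   CF        PV=CF/(1+0.05)^t    t·PV        t(t+1)·PV
  1       185.00       176.1905       176.1905         352.3810
  2       185.00       167.8005       335.6009       1,006.8027
  3       185.00       159.8100       479.4299       1,917.7195
  4     2,185.00     1,797.6049     7,190.4196      35,952.0981
  Σ                  2,301.4058     8,181.6409      39,229.0013
P = 2,301.4058; D_Mac = 3.55506 yrs; D_mod = 3.38577 yrs; C = 15.46092.
Duration effect: -3.38577 × (+0.0215) = -0.072794
Convexity effect: 0.5 × 15.46092 × (0.0215)² = +0.0035734
ΔP/P ≈ -0.072794 + 0.0035734 = -0.069221 = -6.9221%.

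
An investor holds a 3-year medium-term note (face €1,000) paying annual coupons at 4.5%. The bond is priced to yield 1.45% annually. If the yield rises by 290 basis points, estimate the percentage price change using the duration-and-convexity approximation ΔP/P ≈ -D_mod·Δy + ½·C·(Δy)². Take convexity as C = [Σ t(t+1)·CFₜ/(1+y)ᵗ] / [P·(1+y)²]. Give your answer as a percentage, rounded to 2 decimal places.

-7.76%

With y = 0.0145:
  t   CF        PV=CF/(1+0.0145)^t    t·PV        t(t+1)·PV
  1        45.00        44.3568        44.3568          88.7137
  2        45.00        43.7228        87.4457         262.3371
  3     1,045.00     1,000.8296     3,002.4888      12,009.9551
  Σ                  1,088.9093     3,134.2913      12,361.0058
P = 1,088.9093; D_Mac = 2.87838 yrs; D_mod = 2.83724 yrs; C = 11.02956.
Duration effect: -2.83724 × (+0.029) = -0.082280
Convexity effect: 0.5 × 11.02956 × (0.029)² = +0.0046379
ΔP/P ≈ -0.082280 + 0.0046379 = -0.077642 = -7.7642%.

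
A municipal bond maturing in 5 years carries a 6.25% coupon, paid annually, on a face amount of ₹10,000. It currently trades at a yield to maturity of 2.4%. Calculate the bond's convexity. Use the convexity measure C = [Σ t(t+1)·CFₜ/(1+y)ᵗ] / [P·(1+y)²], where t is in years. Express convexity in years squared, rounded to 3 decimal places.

With y = 0.024:
  t   CF        PV=CF/(1+0.024)^t    t·PV        t(t+1)·PV
  1       625.00       610.3516       610.3516       1,220.7031
  2       625.00       596.0464     1,192.0929       3,576.2787
  3       625.00       582.0766     1,746.2298       6,984.9193
  4       625.00       568.4342     2,273.7368      11,368.6838
  5    10,625.00     9,436.8957    47,184.4785     283,106.8713
  Σ                 11,793.8045    53,006.8896     306,257.4562
P = 11,793.8045.
Convexity = Σ t(t+1)·PV / [P·(1+y)²] = 306,257.4562 / (11,793.8045 × 1.048576) = 24.76469.

24.765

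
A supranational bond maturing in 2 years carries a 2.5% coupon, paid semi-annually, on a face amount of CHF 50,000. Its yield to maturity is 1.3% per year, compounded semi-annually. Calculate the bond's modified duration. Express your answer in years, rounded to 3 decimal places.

Periodic yield y = 0.0065. First find Macaulay duration:
  t   CF        PV=CF/(1+0.0065)^t    t·PV
  1       625.00       620.9637       620.9637
  2       625.00       616.9535     1,233.9071
  3       625.00       612.9692     1,838.9077
  4    50,625.00    49,329.8641   197,319.4565
  Σ                 51,180.7506   201,013.2351
P = 51,180.7506; Macaulay duration = 201,013.2351 / 51,180.7506 = 3.92752 half-year periods = 1.96376 years.
Modified duration = D_Mac / (1 + y) = 1.96376 / 1.0065 = 1.95108 years.

1.951 years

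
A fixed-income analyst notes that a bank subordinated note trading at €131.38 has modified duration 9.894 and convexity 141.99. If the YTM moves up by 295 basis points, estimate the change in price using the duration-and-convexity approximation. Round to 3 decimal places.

Duration effect: -D_mod·Δy = -9.894 × (+0.0295) = -0.291873
Convexity effect: ½·C·(Δy)² = 0.5 × 141.99 × (0.0295)² = +0.06178339875
ΔP/P ≈ -0.291873 + 0.06178339875 = -0.23008960125
ΔP ≈ 131.38 × (-0.23008960125) = -30.229171812225.

-€30.229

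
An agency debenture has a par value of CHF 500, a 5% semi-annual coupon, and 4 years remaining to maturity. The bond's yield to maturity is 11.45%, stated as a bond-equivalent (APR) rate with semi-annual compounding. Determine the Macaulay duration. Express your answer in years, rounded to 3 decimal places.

Periodic yield y = 0.05725. Discount each cash flow and weight by its period:
  t   CF        PV=CF/(1+0.05725)^t    t·PV
  1        12.50        11.8231        11.8231
  2        12.50        11.1829        22.3658
  3        12.50        10.5774        31.7321
  4        12.50        10.0046        40.0184
  5        12.50         9.4628        47.3142
  6        12.50         8.9504        53.7026
  7        12.50         8.4658        59.2603
  8       512.50       328.3011     2,626.4087
  Σ                    398.7681     2,892.6252
Price P = Σ PV = 398.7681.
Macaulay duration = Σ(t·PV) / P = 2,892.6252 / 398.7681 = 7.25390 half-year periods.
In years: 7.25390 / 2 = 3.62695 years.

3.627 years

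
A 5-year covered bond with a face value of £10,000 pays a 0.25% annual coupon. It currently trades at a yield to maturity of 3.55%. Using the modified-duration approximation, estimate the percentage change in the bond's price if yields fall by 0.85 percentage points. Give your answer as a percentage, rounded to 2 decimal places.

+4.08%

Periodic yield y = 0.0355. Modified duration first:
  t   CF        PV=CF/(1+0.0355)^t    t·PV
  1        25.00        24.1429        24.1429
  2        25.00        23.3152        46.6305
  3        25.00        22.5159        67.5478
  4        25.00        21.7440        86.9760
  5    10,025.00     8,420.4222    42,102.1108
  Σ                  8,512.1402    42,327.4080
P = 8,512.1402; D_Mac = 4.97259 yrs; D_mod = 4.97259/(1+0.0355) = 4.80212 yrs.
ΔP/P ≈ -D_mod · Δy = -4.80212 × (-0.0085) = +0.040818 = +4.0818%.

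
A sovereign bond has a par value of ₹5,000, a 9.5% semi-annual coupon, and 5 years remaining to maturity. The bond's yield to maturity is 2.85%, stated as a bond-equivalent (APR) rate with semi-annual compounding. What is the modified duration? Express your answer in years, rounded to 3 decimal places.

Periodic yield y = 0.01425. First find Macaulay duration:
  t   CF        PV=CF/(1+0.01425)^t    t·PV
  1       237.50       234.1632       234.1632
  2       237.50       230.8732       461.7465
  3       237.50       227.6295       682.8885
  4       237.50       224.4314       897.7255
  5       237.50       221.2782     1,106.3908
  6       237.50       218.1692     1,309.0154
  7       237.50       215.1040     1,505.7280
  8       237.50       212.0818     1,696.6547
  9       237.50       209.1021     1,881.9192
  10    5,237.50     4,546.4652    45,464.6521
  Σ                  6,539.2979    55,240.8839
P = 6,539.2979; Macaulay duration = 55,240.8839 / 6,539.2979 = 8.44753 half-year periods = 4.22376 years.
Modified duration = D_Mac / (1 + y) = 4.22376 / 1.01425 = 4.16442 years.

4.164 years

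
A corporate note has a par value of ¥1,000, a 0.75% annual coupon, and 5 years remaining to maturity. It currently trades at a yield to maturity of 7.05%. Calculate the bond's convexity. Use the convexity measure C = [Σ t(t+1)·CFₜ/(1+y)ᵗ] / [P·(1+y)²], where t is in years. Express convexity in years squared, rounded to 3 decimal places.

With y = 0.0705:
  t   CF        PV=CF/(1+0.0705)^t    t·PV        t(t+1)·PV
  1         7.50         7.0061         7.0061          14.0121
  2         7.50         6.5447        13.0893          39.2680
  3         7.50         6.1137        18.3410          73.3639
  4         7.50         5.7110        22.8441         114.2206
  5     1,007.50       716.6576     3,583.2879      21,499.7273
  Σ                    742.0330     3,644.5684      21,740.5920
P = 742.0330.
Convexity = Σ t(t+1)·PV / [P·(1+y)²] = 21,740.5920 / (742.0330 × 1.145970) = 25.56671.

25.567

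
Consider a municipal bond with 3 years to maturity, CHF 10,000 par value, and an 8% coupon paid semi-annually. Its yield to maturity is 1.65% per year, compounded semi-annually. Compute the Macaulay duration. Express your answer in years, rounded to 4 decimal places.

Periodic yield y = 0.00825. Discount each cash flow and weight by its period:
  t   CF        PV=CF/(1+0.00825)^t    t·PV
  1       400.00       396.7270       396.7270
  2       400.00       393.4808       786.9616
  3       400.00       390.2611     1,170.7834
  4       400.00       387.0678     1,548.2713
  5       400.00       383.9006     1,919.5032
  6    10,400.00     9,899.7438    59,398.4628
  Σ                 11,851.1812    65,220.7092
Price P = Σ PV = 11,851.1812.
Macaulay duration = Σ(t·PV) / P = 65,220.7092 / 11,851.1812 = 5.50331 half-year periods.
In years: 5.50331 / 2 = 2.75165 years.

2.7517 years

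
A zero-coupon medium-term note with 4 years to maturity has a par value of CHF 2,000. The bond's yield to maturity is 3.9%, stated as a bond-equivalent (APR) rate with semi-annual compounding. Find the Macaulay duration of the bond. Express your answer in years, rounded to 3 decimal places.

4.000 years

A zero-coupon bond has a single cash flow at maturity, so its Macaulay duration equals its maturity: 4 years.
(Equivalently: 8 semi-annual periods ÷ 2 = 4 years.)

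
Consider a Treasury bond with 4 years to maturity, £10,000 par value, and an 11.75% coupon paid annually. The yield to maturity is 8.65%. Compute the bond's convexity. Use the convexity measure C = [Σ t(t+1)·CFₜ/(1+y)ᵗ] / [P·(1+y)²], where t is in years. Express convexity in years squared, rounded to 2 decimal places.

With y = 0.0865:
  t   CF        PV=CF/(1+0.0865)^t    t·PV        t(t+1)·PV
  1     1,175.00     1,081.4542     1,081.4542       2,162.9084
  2     1,175.00       995.3559     1,990.7118       5,972.1355
  3     1,175.00       916.1122     2,748.3366      10,993.3466
  4    11,175.00     8,019.1550    32,076.6201     160,383.1005
  Σ                 11,012.0774    37,897.1228     179,511.4910
P = 11,012.0774.
Convexity = Σ t(t+1)·PV / [P·(1+y)²] = 179,511.4910 / (11,012.0774 × 1.180482) = 13.80904.

13.81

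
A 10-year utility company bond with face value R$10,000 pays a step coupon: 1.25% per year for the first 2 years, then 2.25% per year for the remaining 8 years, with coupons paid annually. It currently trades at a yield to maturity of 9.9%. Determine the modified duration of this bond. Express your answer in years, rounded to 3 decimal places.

8.060 years

Periodic yield y = 0.099. First find Macaulay duration:
  t   CF        PV=CF/(1+0.099)^t    t·PV
  1       125.00       113.7398       113.7398
  2       125.00       103.4939       206.9877
  3       225.00       169.5077       508.5231
  4       225.00       154.2381       616.9525
  5       225.00       140.3441       701.7203
  6       225.00       127.7016       766.2096
  7       225.00       116.1980       813.3860
  8       225.00       105.7307       845.8453
  9       225.00        96.2062       865.8562
  10   10,225.00     3,978.1980    39,781.9798
  Σ                  5,105.3580    45,221.2005
P = 5,105.3580; Macaulay duration = 45,221.2005 / 5,105.3580 = 8.85760 years.
Modified duration = D_Mac / (1 + y) = 8.85760 / 1.099 = 8.05969 years.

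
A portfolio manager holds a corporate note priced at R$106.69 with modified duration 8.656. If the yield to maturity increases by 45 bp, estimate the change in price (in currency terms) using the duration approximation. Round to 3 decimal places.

Duration approximation: ΔP/P ≈ -D_mod · Δy = -8.656 × (+0.0045) = -0.038952.
ΔP ≈ 106.69 × (-0.038952) = -4.15578888.

-R$4.156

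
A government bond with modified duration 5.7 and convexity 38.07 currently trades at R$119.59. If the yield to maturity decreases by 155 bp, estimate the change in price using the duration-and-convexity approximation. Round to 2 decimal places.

Duration effect: -D_mod·Δy = -5.7 × (-0.0155) = +0.088350
Convexity effect: ½·C·(Δy)² = 0.5 × 38.07 × (-0.0155)² = +0.00457315875
ΔP/P ≈ +0.088350 + 0.00457315875 = +0.09292315875
ΔP ≈ 119.59 × (+0.09292315875) = +11.1126805549125.

+R$11.11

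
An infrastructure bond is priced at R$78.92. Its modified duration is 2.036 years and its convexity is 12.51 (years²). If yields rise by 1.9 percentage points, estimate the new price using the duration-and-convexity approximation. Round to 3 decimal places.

R$76.045

Duration effect: -D_mod·Δy = -2.036 × (+0.019) = -0.038684
Convexity effect: ½·C·(Δy)² = 0.5 × 12.51 × (0.019)² = +0.002258055
ΔP/P ≈ -0.038684 + 0.002258055 = -0.036425945
New price ≈ 78.92 × (1 - 0.036425945) = 76.0452644206.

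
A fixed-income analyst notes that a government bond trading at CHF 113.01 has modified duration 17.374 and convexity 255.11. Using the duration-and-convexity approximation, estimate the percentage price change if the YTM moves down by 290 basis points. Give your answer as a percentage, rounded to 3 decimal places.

Duration effect: -D_mod·Δy = -17.374 × (-0.029) = +0.503846
Convexity effect: ½·C·(Δy)² = 0.5 × 255.11 × (-0.029)² = +0.107273755
ΔP/P ≈ +0.503846 + 0.107273755 = +0.611119755
= +61.1119755%.

+61.112%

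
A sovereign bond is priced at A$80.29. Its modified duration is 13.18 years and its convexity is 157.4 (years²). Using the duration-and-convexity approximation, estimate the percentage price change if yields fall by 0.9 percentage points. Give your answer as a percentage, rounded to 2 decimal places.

+12.50%

Duration effect: -D_mod·Δy = -13.18 × (-0.009) = +0.118620
Convexity effect: ½·C·(Δy)² = 0.5 × 157.4 × (-0.009)² = +0.0063747
ΔP/P ≈ +0.118620 + 0.0063747 = +0.1249947
= +12.49947%.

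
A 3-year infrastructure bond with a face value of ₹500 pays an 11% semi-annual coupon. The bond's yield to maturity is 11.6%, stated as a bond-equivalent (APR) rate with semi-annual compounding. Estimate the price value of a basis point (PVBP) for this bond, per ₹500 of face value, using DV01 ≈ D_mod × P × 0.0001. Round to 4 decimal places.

Periodic yield y = 0.058.
  t   CF        PV=CF/(1+0.058)^t    t·PV
  1        27.50        25.9924        25.9924
  2        27.50        24.5675        49.1350
  3        27.50        23.2207        69.6622
  4        27.50        21.9478        87.7910
  5        27.50        20.7446       103.7228
  6       527.50       376.1044     2,256.6266
  Σ                    492.5774     2,592.9301
P = 492.5774; D_Mac = 5.26401 half-year periods = 2.63200 yrs; D_mod = 2.48772 yrs.
DV01 ≈ 2.48772 × 492.5774 × 0.0001 = 0.122539.

₹0.1225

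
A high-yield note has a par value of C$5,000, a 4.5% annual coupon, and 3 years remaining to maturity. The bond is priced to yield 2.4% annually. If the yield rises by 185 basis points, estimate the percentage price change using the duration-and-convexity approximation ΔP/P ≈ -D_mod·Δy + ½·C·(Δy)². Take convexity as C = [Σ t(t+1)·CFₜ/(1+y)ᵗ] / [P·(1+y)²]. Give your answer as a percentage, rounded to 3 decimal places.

With y = 0.024:
  t   CF        PV=CF/(1+0.024)^t    t·PV        t(t+1)·PV
  1       225.00       219.7266       219.7266         439.4531
  2       225.00       214.5767       429.1534       1,287.4603
  3     5,225.00     4,866.1605    14,598.4814      58,393.9254
  Σ                  5,300.4637    15,247.3614      60,120.8389
P = 5,300.4637; D_Mac = 2.87661 yrs; D_mod = 2.80919 yrs; C = 10.81711.
Duration effect: -2.80919 × (+0.0185) = -0.051970
Convexity effect: 0.5 × 10.81711 × (0.0185)² = +0.0018511
ΔP/P ≈ -0.051970 + 0.0018511 = -0.050119 = -5.0119%.

-5.012%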